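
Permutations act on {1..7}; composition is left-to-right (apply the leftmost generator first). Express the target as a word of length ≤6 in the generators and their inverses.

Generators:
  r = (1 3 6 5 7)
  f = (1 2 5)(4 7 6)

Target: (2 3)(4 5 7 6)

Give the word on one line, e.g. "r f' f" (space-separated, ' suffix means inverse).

  after r': (1 7 5 6 3)
  after r': (1 5 3 7 6)
  after r': (1 6 7 3 5)
  after f': (1 7 3 2)(4 6)
  after r: (2 3)(4 5 7 6)

r' r' r' f' r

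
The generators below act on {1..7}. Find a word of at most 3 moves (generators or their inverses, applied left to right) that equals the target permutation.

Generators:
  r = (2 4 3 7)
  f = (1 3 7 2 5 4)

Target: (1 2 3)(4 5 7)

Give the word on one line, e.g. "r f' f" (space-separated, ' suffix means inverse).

f' r'

  after f': (1 4 5 2 7 3)
  after r': (1 2 3)(4 5 7)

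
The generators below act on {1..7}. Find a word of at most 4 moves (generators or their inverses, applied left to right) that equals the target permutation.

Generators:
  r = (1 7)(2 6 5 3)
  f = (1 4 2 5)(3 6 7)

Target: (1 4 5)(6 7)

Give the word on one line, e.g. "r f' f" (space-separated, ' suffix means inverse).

f r' r'

  after f: (1 4 2 5)(3 6 7)
  after r': (1 4 3 2 6)(5 7)
  after r': (1 4 5)(6 7)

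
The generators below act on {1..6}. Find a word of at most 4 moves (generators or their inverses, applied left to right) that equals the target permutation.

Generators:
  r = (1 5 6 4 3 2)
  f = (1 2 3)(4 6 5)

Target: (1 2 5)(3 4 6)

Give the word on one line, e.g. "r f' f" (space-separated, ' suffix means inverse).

r' f' f' r

  after r': (1 2 3 4 6 5)
  after f': (3 5)
  after f': (1 3 6 4 5 2)
  after r: (1 2 5)(3 4 6)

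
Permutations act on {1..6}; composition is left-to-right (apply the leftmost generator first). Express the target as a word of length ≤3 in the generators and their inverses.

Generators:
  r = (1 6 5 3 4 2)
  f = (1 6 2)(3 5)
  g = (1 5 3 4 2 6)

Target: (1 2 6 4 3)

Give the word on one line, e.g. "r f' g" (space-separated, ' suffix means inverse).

f g'

  after f: (1 6 2)(3 5)
  after g': (1 2 6 4 3)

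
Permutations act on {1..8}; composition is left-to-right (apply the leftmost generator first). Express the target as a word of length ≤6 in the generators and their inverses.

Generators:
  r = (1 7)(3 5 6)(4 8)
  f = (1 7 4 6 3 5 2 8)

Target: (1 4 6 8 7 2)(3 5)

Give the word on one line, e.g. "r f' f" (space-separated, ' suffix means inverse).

f r' f' r'

  after f: (1 7 4 6 3 5 2 8)
  after r': (2 4 5)(7 8)
  after f': (1 8)(2 7)(3 6 4)
  after r': (1 4 6 8 7 2)(3 5)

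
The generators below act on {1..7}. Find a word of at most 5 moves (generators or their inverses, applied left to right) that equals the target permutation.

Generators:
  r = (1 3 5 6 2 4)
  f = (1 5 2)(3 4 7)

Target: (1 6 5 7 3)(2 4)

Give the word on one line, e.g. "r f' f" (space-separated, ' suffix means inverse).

  after r': (1 4 2 6 5 3)
  after r': (1 2 5)(3 4 6)
  after r': (1 6)(2 3)(4 5)
  after f: (1 6 5 7 3)(2 4)

r' r' r' f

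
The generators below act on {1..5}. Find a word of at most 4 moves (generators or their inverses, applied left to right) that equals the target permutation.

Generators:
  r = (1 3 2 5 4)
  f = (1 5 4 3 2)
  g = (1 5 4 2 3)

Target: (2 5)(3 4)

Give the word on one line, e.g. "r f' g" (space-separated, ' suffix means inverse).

f' g' r

  after f': (1 2 3 4 5)
  after g': (1 4)(3 5)
  after r: (2 5)(3 4)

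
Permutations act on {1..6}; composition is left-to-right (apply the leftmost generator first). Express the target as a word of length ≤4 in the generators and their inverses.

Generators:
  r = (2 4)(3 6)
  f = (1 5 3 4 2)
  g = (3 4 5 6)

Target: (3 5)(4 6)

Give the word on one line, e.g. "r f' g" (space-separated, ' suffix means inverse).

g' g'

  after g': (3 6 5 4)
  after g': (3 5)(4 6)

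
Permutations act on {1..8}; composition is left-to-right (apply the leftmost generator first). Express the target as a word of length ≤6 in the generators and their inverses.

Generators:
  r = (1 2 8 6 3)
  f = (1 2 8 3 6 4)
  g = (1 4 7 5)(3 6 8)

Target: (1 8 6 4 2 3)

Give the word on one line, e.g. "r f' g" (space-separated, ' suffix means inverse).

  after f': (1 4 6 3 8 2)
  after r': (1 4 8)(2 3)
  after f': (1 6 3)(2 8 4)
  after r: (1 3 2 6)(4 8)
  after f': (1 8 6 4 2 3)

f' r' f' r f'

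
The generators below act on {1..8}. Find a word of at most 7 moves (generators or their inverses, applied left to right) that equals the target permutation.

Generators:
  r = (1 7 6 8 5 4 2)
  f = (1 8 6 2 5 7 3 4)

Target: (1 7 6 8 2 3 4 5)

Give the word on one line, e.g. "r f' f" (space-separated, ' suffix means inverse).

  after f: (1 8 6 2 5 7 3 4)
  after f: (1 6 5 3)(2 7 4 8)
  after f: (1 2 3 8 5 4 6 7)
  after r: (2 3 5)(4 8)
  after r: (1 7 6 8 2 3 4 5)

f f f r r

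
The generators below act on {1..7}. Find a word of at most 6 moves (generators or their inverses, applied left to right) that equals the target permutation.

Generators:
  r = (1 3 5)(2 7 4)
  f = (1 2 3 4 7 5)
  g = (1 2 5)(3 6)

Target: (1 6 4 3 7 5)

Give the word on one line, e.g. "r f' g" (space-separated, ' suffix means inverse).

  after f': (1 5 7 4 3 2)
  after r': (1 3 4)(2 5)
  after g: (1 6 3 4 2)
  after f: (1 6 4 3 7 5)

f' r' g f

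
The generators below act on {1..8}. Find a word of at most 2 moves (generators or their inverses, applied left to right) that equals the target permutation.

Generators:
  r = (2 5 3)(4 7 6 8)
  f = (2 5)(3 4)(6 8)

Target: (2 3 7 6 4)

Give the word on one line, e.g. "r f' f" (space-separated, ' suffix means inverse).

  after f: (2 5)(3 4)(6 8)
  after r: (2 3 7 6 4)

f r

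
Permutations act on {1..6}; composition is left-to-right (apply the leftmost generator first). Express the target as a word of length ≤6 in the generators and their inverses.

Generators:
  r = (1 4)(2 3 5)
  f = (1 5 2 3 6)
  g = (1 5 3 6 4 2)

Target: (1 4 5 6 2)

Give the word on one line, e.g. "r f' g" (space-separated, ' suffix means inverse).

f' r' f' f' g'

  after f': (1 6 3 2 5)
  after r': (1 6 2 3 5 4)
  after f': (1 3)(4 6 5)
  after f': (1 2 5 4 3 6)
  after g': (1 4 5 6 2)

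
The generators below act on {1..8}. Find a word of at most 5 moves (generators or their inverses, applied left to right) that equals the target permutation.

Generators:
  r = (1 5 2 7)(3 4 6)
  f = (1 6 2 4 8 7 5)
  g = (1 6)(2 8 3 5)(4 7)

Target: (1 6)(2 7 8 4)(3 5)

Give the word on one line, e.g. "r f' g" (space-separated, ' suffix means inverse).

r' g r

  after r': (1 7 2 5)(3 6 4)
  after g: (1 4 5 6 7 8 3)
  after r: (1 6)(2 7 8 4)(3 5)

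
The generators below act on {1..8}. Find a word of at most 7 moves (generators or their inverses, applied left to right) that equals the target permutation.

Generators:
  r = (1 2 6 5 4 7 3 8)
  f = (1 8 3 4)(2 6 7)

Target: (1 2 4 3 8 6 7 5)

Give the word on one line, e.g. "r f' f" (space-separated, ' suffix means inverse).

f' f' r' f' r'

  after f': (1 4 3 8)(2 7 6)
  after f': (1 3)(2 6 7)(4 8)
  after r': (1 7)(3 8 5 6 4)
  after f': (1 6 3)(2 7 4 8 5)
  after r': (1 2 4 3 8 6 7 5)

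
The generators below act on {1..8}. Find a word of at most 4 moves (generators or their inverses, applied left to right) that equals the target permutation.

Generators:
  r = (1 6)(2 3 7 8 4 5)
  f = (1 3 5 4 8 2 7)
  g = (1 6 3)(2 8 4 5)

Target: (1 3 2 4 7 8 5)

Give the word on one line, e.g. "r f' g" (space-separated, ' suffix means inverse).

  after f': (1 7 2 8 4 5 3)
  after g: (1 7 8 5)(2 4)(3 6)
  after g: (1 7 4 8 2 5 6)
  after r': (1 3 2 4 7 8 5)

f' g g r'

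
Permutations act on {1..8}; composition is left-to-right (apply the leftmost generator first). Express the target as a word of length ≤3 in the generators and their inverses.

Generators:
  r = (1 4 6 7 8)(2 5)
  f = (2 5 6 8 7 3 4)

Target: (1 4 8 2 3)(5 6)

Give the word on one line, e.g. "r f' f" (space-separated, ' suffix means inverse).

f' f' r

  after f': (2 4 3 7 8 6 5)
  after f': (2 3 8 5 4 7 6)
  after r: (1 4 8 2 3)(5 6)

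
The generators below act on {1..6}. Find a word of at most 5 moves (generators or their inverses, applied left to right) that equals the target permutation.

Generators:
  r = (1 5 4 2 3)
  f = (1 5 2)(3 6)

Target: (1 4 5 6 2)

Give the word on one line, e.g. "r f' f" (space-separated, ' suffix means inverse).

  after f: (1 5 2)(3 6)
  after r: (1 4 2 5 3 6)
  after f': (1 4 5 6 2)

f r f'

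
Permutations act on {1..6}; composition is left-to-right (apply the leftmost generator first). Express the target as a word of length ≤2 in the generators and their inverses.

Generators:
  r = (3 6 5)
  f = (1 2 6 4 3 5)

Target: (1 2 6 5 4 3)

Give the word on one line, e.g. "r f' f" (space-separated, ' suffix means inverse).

  after r': (3 5 6)
  after f: (1 2 6 5 4 3)

r' f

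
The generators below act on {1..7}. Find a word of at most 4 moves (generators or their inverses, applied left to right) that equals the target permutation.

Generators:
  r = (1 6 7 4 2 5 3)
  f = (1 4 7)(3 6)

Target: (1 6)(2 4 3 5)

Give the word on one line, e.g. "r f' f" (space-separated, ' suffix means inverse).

f f r'

  after f: (1 4 7)(3 6)
  after f: (1 7 4)
  after r': (1 6)(2 4 3 5)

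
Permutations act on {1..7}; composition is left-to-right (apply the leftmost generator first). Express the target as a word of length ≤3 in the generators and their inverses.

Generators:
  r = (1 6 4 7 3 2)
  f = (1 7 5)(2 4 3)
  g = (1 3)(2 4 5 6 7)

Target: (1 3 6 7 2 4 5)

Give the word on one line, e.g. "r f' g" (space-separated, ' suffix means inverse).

  after g': (1 3)(2 7 6 5 4)
  after r: (1 2 3 6 5 7 4)
  after f': (1 3 6 7 2 4 5)

g' r f'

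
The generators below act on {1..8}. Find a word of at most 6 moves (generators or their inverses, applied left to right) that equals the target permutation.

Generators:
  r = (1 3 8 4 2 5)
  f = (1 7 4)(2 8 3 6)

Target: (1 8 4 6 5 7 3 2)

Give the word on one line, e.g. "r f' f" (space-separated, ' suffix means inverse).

  after f': (1 4 7)(2 6 3 8)
  after f': (1 7 4)(2 3)(6 8)
  after r: (1 7 2 8 6 4 3 5)
  after f: (1 4 6)(2 3 5 7 8)
  after r': (1 8 4 6 5 7 3 2)

f' f' r f r'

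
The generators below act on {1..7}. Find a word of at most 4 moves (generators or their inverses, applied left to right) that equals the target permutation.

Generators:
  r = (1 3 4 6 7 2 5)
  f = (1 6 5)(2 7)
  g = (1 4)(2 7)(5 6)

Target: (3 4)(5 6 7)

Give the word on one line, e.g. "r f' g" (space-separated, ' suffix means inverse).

  after f': (1 5 6)(2 7)
  after f': (1 6 5)
  after g: (1 5 4)(2 7)
  after r: (3 4)(5 6 7)

f' f' g r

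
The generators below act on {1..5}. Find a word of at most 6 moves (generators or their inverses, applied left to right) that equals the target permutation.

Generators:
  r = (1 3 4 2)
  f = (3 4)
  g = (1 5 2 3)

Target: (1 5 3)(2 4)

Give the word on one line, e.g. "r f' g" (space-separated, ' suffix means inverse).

g g f' g' f

  after g: (1 5 2 3)
  after g: (1 2)(3 5)
  after f': (1 2)(3 5 4)
  after g': (1 5 4 2 3)
  after f: (1 5 3)(2 4)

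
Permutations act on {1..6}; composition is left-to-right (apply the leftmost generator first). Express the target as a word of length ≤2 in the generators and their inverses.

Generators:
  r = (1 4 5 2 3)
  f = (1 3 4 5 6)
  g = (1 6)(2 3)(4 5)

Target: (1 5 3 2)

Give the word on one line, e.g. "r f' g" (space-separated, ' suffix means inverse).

  after g': (1 6)(2 3)(4 5)
  after f': (1 5 3 2)

g' f'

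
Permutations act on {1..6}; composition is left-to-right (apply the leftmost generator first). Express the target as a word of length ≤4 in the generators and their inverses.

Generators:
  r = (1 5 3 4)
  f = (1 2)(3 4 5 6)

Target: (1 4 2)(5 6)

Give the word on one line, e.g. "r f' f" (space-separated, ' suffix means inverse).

  after r: (1 5 3 4)
  after f: (1 6 3 5 4 2)
  after f: (1 3 6 4)
  after f: (1 4 2)(5 6)

r f f f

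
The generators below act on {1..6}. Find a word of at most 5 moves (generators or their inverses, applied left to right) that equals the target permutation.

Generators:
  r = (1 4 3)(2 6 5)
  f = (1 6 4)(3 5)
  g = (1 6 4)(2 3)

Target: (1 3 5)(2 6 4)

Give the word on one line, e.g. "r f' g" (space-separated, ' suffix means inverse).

r f' r f'

  after r: (1 4 3)(2 6 5)
  after f': (1 6 3 4 5 2)
  after r: (1 5 6)(2 4)
  after f': (1 3 5)(2 6 4)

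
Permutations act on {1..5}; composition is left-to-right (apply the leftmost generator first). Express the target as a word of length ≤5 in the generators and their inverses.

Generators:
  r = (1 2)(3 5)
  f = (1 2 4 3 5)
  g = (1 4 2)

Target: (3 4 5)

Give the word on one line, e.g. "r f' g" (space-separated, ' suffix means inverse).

f' g' f r g

  after f': (1 5 3 4 2)
  after g': (1 5 3)
  after f: (2 4 3)
  after r: (1 2 4 5 3)
  after g: (3 4 5)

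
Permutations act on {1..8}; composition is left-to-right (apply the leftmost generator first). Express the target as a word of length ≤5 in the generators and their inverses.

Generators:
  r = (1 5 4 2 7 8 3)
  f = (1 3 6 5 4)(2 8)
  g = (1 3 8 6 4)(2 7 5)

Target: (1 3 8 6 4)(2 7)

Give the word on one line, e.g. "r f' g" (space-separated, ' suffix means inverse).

  after g: (1 3 8 6 4)(2 7 5)
  after g: (1 8 4 3 6)(2 5 7)
  after g: (1 6 3 4 8)
  after r: (1 6)(2 7 8 5 4 3)
  after f': (1 3 8 6 4)(2 7)

g g g r f'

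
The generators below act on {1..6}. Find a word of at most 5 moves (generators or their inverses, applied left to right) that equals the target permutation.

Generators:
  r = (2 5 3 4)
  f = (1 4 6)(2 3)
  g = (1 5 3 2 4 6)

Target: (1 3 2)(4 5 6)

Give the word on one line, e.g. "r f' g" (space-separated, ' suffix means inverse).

r' f r f

  after r': (2 4 3 5)
  after f: (1 4 2 6)(3 5)
  after r: (1 2 6)(4 5)
  after f: (1 3 2)(4 5 6)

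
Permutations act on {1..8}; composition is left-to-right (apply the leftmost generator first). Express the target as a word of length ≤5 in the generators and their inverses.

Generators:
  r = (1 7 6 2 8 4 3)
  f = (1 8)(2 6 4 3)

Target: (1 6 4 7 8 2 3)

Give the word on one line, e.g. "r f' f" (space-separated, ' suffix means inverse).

  after f': (1 8)(2 3 4 6)
  after r': (1 2 4 7)(3 8)
  after f: (1 6 4 7 8 2 3)

f' r' f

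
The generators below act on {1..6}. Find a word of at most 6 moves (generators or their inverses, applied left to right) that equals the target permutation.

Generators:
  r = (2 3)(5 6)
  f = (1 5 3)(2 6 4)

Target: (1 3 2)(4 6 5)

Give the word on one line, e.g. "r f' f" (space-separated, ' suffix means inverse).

f r f' r

  after f: (1 5 3)(2 6 4)
  after r: (1 6 4 3)(2 5)
  after f': (1 2)(4 5)
  after r: (1 3 2)(4 6 5)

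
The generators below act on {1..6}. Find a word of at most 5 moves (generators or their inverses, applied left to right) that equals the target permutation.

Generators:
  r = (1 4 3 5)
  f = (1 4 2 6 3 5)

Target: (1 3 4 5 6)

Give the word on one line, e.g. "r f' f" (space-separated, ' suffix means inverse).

  after f': (1 5 3 6 2 4)
  after r: (2 3 6)
  after f': (1 5 3 2 6 4)
  after f': (1 3 4 5 6)

f' r f' f'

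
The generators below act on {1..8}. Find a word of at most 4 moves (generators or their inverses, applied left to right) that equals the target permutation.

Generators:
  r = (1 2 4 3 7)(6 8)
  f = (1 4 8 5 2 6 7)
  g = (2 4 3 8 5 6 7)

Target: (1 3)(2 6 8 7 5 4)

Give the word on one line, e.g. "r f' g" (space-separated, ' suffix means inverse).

r g r f'

  after r: (1 2 4 3 7)(6 8)
  after g: (1 4 8 7)(2 3)(5 6)
  after r: (1 3 4 6 5 8)(2 7)
  after f': (1 3)(2 6 8 7 5 4)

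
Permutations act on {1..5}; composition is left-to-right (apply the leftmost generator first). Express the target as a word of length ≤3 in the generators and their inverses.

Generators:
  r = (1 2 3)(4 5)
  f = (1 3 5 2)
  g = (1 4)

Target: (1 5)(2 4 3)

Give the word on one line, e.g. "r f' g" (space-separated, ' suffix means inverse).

r f' g

  after r: (1 2 3)(4 5)
  after f': (1 5 4 3 2)
  after g: (1 5)(2 4 3)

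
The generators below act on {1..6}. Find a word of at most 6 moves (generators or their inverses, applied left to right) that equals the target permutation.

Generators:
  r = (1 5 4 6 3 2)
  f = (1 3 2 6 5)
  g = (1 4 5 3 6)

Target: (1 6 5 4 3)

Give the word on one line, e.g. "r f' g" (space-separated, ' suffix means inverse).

  after g': (1 6 3 5 4)
  after r': (1 4 2 3)
  after g: (1 5 3 4 2 6)
  after g: (1 3 5 6 4 2)
  after r': (1 6 5 4 3)

g' r' g g r'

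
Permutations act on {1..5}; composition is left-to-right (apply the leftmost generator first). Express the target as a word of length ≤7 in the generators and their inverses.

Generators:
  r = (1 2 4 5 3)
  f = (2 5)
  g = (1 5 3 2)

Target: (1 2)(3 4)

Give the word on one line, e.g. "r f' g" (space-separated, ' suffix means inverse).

  after f': (2 5)
  after g: (1 5)(2 3)
  after f: (1 2 3 5)
  after r': (2 5 3 4)
  after g': (1 2)(3 4)

f' g f r' g'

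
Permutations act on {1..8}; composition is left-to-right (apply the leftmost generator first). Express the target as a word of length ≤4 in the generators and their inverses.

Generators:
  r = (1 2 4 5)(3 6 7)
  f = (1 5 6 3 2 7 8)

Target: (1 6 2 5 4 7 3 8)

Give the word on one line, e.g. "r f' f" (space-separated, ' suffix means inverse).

r' f

  after r': (1 5 4 2)(3 7 6)
  after f: (1 6 2 5 4 7 3 8)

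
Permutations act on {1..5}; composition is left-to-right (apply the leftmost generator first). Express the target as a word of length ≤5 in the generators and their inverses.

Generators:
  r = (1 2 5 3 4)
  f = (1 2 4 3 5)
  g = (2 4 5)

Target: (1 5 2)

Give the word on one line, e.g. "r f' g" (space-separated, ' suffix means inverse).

  after g: (2 4 5)
  after f: (1 2 3 5 4)
  after r: (1 5)(2 4)
  after f': (1 3 4)
  after r': (1 5 2)

g f r f' r'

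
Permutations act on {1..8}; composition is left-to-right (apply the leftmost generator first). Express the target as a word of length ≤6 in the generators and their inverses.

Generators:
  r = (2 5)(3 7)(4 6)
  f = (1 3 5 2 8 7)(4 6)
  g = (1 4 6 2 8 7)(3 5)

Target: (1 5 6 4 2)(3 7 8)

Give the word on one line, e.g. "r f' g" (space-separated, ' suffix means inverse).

  after r': (2 5)(3 7)(4 6)
  after g': (1 7 5 6)(2 3 8)
  after r: (1 3 8 5 4 6)(2 7)
  after g: (1 5 6 4 2)(3 7 8)

r' g' r g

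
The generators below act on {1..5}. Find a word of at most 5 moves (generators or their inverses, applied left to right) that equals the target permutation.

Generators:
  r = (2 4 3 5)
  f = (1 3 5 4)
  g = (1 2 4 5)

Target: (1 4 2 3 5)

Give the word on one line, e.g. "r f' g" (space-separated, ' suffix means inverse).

r f' f' g'

  after r: (2 4 3 5)
  after f': (1 4)(2 5)
  after f': (1 5 2 3)
  after g': (1 4 2 3 5)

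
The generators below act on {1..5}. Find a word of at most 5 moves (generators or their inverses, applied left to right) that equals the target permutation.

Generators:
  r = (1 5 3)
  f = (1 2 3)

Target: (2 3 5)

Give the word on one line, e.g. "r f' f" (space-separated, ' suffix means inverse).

  after f: (1 2 3)
  after r: (1 2)(3 5)
  after f: (1 3 5)
  after f: (2 3 5)

f r f f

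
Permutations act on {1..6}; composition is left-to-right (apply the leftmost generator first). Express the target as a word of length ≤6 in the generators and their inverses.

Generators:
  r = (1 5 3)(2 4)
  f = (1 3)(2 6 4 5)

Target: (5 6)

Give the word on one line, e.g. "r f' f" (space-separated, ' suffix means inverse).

  after r: (1 5 3)(2 4)
  after r: (1 3 5)
  after r: (2 4)
  after f': (1 3)(2 6)(4 5)
  after f': (5 6)

r r r f' f'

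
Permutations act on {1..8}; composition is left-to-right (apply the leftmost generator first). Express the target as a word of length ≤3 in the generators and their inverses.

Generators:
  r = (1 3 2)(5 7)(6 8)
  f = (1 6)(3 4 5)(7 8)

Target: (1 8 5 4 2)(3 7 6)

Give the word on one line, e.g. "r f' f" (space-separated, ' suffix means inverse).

f' r

  after f': (1 6)(3 5 4)(7 8)
  after r: (1 8 5 4 2)(3 7 6)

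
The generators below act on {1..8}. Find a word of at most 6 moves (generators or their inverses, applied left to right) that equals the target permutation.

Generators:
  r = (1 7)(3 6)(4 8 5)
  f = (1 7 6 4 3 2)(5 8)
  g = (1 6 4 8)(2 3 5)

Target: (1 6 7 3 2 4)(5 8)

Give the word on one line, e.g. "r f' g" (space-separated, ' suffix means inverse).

g f' f' g

  after g: (1 6 4 8)(2 3 5)
  after f': (1 7)(2 4 5 3 8)
  after f': (2 6 7)(3 5 4 8)
  after g: (1 6 7 3 2 4)(5 8)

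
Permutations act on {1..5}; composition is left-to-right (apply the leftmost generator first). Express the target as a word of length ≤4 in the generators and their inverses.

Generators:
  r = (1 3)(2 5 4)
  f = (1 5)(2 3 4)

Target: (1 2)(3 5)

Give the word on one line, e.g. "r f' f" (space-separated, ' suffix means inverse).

r f'

  after r: (1 3)(2 5 4)
  after f': (1 2)(3 5)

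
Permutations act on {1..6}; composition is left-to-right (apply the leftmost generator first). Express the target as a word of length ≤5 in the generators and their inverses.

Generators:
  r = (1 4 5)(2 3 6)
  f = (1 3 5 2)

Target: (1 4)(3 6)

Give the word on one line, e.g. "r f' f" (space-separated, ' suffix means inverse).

r f' f'

  after r: (1 4 5)(2 3 6)
  after f': (1 4 3 6 5 2)
  after f': (1 4)(3 6)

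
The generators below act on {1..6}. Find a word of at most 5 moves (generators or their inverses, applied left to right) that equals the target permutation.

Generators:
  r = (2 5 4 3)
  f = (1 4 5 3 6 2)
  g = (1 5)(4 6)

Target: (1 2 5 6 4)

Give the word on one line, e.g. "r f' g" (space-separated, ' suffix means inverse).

  after r': (2 3 4 5)
  after r': (2 4)(3 5)
  after g: (1 5 3)(2 6 4)
  after f: (1 3 4)(5 6)
  after r: (1 2 5 6 4)

r' r' g f r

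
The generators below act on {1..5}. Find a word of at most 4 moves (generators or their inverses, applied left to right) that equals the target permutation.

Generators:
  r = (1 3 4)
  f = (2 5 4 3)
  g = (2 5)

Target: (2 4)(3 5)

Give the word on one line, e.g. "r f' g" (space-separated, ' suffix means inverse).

f' f'

  after f': (2 3 4 5)
  after f': (2 4)(3 5)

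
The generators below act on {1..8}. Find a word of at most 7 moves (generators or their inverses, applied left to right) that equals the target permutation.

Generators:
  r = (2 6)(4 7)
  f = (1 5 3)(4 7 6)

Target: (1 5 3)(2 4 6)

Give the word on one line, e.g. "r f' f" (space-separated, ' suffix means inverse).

r f' r' r' f'

  after r: (2 6)(4 7)
  after f': (1 3 5)(2 7 6)
  after r': (1 3 5)(2 4 7)
  after r': (1 3 5)(2 7 6)
  after f': (1 5 3)(2 4 6)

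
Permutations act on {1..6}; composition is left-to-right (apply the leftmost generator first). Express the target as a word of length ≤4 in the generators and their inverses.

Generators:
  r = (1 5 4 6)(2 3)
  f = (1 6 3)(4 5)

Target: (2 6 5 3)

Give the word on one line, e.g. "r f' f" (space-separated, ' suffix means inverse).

r r r f'

  after r: (1 5 4 6)(2 3)
  after r: (1 4)(5 6)
  after r: (1 6 4 5)(2 3)
  after f': (2 6 5 3)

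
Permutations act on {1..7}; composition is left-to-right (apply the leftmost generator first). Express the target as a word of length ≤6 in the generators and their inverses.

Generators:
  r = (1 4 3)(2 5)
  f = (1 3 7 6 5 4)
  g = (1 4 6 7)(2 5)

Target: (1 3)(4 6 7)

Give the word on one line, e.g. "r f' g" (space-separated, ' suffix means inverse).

g' g' g' r

  after g': (1 7 6 4)(2 5)
  after g': (1 6)(4 7)
  after g': (1 4 6 7)(2 5)
  after r: (1 3)(4 6 7)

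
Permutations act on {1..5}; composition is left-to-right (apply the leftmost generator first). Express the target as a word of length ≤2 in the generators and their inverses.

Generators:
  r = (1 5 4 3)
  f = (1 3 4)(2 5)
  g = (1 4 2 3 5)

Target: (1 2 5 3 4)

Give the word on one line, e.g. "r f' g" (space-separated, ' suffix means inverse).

  after r: (1 5 4 3)
  after f': (1 2 5 3 4)

r f'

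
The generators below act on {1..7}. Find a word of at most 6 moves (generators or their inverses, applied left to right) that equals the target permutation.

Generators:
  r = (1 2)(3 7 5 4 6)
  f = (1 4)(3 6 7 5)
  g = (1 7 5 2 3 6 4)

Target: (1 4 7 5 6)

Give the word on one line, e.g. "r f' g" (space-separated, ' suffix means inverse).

g f r' f r

  after g: (1 7 5 2 3 6 4)
  after f: (1 5 2 6)(3 7)
  after r': (1 7 6 2 4 5)
  after f: (1 5 4 3 6 2)
  after r: (1 4 7 5 6)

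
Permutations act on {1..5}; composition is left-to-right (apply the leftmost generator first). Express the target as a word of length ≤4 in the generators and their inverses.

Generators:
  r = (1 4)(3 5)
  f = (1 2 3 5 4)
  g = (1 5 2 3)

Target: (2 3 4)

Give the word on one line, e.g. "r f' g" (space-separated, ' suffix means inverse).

r f

  after r: (1 4)(3 5)
  after f: (2 3 4)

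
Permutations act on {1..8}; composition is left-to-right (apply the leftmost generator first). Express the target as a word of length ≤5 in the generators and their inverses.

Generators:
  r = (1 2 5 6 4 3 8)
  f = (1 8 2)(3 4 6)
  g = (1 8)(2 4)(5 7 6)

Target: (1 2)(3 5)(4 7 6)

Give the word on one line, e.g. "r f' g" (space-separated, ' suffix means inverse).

  after r': (1 8 3 4 6 5 2)
  after g': (2 8 3)(4 7 5)
  after r: (1 2)(3 5)(4 7 6)

r' g' r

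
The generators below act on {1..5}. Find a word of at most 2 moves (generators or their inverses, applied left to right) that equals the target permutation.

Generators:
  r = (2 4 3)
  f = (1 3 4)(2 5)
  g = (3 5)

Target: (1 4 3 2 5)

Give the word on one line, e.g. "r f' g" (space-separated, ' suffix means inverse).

g' f'

  after g': (3 5)
  after f': (1 4 3 2 5)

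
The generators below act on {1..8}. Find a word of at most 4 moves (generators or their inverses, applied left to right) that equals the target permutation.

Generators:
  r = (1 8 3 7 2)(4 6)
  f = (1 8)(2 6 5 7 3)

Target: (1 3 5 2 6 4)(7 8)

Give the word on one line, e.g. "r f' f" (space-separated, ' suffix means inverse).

  after f: (1 8)(2 6 5 7 3)
  after r': (2 4 6 5 3 7 8)
  after f': (1 8 3 5 7)(2 4)
  after r: (1 3 5 2 6 4)(7 8)

f r' f' r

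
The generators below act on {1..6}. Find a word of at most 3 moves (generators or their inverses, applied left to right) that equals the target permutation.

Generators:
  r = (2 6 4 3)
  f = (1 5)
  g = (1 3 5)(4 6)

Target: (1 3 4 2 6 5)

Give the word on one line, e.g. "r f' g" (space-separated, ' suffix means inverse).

  after r': (2 3 4 6)
  after r': (2 4)(3 6)
  after g: (1 3 4 2 6 5)

r' r' g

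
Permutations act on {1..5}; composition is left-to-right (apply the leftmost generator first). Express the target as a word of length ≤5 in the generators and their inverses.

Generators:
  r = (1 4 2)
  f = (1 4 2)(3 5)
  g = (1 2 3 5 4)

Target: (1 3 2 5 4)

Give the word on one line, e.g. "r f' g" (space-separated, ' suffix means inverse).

  after g: (1 2 3 5 4)
  after g: (1 3 4 2 5)
  after r: (1 3 2 5 4)

g g r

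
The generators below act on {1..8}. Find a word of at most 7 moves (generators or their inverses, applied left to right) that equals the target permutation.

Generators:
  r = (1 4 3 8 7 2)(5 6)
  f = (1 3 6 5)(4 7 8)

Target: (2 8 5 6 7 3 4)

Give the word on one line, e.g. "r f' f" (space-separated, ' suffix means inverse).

  after r: (1 4 3 8 7 2)(5 6)
  after f: (1 7 2 3 4 6)
  after r': (1 8 3)(2 4 5 6)
  after f: (1 4)(2 7 8 6)
  after r': (2 8 5 6 7 3 4)

r f r' f r'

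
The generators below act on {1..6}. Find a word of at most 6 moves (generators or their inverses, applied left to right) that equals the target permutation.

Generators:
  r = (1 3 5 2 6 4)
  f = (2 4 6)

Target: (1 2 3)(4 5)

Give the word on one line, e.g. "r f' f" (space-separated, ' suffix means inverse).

r f' r f r

  after r: (1 3 5 2 6 4)
  after f': (1 3 5 6 2 4)
  after r: (1 5 4 3 2)
  after f: (1 5 6 2)(3 4)
  after r: (1 2 3)(4 5)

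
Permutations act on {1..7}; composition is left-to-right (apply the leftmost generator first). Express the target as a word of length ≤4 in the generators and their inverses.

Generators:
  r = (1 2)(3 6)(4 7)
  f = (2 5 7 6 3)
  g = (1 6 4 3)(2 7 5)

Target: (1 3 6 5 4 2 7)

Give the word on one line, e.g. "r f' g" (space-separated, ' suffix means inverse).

  after g': (1 3 4 6)(2 5 7)
  after r': (1 6 2 5 4 3 7)
  after f: (1 3 6 5 4 2 7)

g' r' f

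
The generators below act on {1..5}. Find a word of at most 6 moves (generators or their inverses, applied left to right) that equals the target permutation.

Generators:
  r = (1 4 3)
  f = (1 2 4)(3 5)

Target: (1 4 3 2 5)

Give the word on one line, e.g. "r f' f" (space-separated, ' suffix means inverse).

  after r: (1 4 3)
  after f': (1 2)(3 4 5)
  after r': (1 2 3)(4 5)
  after f: (1 4 3 2 5)

r f' r' f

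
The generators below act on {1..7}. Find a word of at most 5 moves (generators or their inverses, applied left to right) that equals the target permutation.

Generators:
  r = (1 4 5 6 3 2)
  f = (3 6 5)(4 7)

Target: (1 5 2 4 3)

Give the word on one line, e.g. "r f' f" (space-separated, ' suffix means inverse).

  after r: (1 4 5 6 3 2)
  after f: (1 7 4 3 2)
  after f: (1 4 6 5 3 2)
  after r: (1 5 2 4 3)

r f f r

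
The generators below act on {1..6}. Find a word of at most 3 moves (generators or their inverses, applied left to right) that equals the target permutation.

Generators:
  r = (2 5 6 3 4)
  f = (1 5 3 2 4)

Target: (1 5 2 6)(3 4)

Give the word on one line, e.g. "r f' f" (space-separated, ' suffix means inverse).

r r f

  after r: (2 5 6 3 4)
  after r: (2 6 4 5 3)
  after f: (1 5 2 6)(3 4)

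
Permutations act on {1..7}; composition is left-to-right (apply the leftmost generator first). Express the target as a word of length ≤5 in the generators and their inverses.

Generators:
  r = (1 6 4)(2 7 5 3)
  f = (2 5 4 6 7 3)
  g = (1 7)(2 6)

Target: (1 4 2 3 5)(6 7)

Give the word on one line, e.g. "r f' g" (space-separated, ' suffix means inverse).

  after r': (1 4 6)(2 3 5 7)
  after g': (1 4 2 3 5)(6 7)
  after g': (1 4 6)(2 3 5 7)
  after g': (1 4 2 3 5)(6 7)

r' g' g' g'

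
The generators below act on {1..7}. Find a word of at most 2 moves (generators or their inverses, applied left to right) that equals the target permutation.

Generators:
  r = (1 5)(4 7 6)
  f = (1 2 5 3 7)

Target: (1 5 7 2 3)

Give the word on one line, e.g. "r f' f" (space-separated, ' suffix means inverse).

  after f: (1 2 5 3 7)
  after f: (1 5 7 2 3)

f f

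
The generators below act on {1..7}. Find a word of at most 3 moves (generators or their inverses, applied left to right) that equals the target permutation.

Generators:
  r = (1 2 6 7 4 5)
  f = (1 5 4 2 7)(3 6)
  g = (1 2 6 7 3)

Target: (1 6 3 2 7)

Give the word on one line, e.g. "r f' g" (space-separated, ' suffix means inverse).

  after f': (1 7 2 4 5)(3 6)
  after r': (1 6 3 2 7)

f' r'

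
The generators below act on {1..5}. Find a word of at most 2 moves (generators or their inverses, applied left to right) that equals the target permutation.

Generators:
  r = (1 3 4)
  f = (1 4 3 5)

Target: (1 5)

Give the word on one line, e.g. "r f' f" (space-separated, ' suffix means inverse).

  after f': (1 5 3 4)
  after r': (1 5)

f' r'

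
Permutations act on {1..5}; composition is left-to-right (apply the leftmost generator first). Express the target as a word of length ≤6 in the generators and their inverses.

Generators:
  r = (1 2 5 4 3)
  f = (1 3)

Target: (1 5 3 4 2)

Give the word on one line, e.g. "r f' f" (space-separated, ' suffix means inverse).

f' r r r f'

  after f': (1 3)
  after r: (2 5 4 3)
  after r: (1 2 4)(3 5)
  after r: (1 5)(2 3 4)
  after f': (1 5 3 4 2)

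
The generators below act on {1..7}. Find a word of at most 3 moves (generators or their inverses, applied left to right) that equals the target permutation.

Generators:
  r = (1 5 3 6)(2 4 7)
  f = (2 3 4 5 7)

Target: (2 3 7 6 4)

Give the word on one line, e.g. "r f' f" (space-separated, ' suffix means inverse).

r' f' r

  after r': (1 6 3 5)(2 7 4)
  after f': (1 6 2 5)(3 4 7)
  after r: (2 3 7 6 4)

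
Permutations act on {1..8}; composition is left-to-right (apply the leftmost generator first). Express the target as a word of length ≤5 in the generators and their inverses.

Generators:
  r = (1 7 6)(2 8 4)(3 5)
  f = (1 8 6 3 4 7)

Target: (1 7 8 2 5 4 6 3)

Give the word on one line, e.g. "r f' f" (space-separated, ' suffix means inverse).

  after f': (1 7 4 3 6 8)
  after r': (2 4 5 3 7 8 6)
  after f': (1 7)(2 3 4 5 6)
  after r': (2 5 7 6 4 3 8)
  after f': (1 7 8 2 5 4 6 3)

f' r' f' r' f'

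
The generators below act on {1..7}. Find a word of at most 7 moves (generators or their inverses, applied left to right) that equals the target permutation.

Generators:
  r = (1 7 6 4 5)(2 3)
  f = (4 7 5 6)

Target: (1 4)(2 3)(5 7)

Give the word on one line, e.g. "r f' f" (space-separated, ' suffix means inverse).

  after r: (1 7 6 4 5)(2 3)
  after f: (1 5)(2 3)(4 6 7)
  after r': (1 4 7 6)
  after r': (1 6 5 4)(2 3)
  after f: (1 4)(2 3)(5 7)

r f r' r' f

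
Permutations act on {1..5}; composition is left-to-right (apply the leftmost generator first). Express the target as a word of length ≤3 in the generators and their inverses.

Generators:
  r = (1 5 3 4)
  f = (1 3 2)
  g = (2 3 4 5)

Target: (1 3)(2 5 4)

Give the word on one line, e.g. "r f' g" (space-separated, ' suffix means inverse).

g' f

  after g': (2 5 4 3)
  after f: (1 3)(2 5 4)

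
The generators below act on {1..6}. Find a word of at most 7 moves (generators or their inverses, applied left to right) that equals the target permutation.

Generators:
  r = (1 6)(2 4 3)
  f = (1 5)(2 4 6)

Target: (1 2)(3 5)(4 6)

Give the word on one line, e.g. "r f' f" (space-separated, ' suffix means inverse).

  after f': (1 5)(2 6 4)
  after r: (1 5 6 3 2)
  after f': (2 5 4)(3 6)
  after r: (1 6 2 5 3)
  after f: (1 2)(3 5)(4 6)

f' r f' r f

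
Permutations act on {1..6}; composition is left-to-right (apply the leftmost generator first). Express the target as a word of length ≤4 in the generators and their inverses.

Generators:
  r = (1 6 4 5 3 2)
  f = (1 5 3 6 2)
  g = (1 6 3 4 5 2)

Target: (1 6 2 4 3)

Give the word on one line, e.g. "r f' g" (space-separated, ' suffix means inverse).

  after g': (1 2 5 4 3 6)
  after f: (2 3)(4 6 5)
  after g: (1 6 2 4 3)

g' f g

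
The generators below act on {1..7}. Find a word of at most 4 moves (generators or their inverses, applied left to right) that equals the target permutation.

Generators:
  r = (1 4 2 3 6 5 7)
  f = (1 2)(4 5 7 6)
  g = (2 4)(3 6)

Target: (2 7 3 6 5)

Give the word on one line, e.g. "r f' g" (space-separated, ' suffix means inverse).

  after f': (1 2)(4 6 7 5)
  after g': (1 4 3 6 7 5 2)
  after r': (2 7 6 5 4)
  after g: (2 7 3 6 5)

f' g' r' g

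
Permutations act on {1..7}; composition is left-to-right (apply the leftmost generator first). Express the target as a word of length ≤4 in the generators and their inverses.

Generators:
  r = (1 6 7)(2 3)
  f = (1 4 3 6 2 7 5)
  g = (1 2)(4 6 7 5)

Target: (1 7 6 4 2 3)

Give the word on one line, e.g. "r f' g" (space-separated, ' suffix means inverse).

  after g': (1 2)(4 5 7 6)
  after g': (4 7)(5 6)
  after r: (1 6 5 7 4)(2 3)
  after g: (1 7 6 4 2 3)

g' g' r g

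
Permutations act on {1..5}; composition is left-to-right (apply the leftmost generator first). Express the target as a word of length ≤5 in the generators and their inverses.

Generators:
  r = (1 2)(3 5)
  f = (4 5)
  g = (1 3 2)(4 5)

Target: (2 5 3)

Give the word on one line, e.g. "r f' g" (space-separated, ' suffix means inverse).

  after f: (4 5)
  after g': (1 2 3)
  after f': (1 2 3)(4 5)
  after f': (1 2 3)
  after r': (2 5 3)

f g' f' f' r'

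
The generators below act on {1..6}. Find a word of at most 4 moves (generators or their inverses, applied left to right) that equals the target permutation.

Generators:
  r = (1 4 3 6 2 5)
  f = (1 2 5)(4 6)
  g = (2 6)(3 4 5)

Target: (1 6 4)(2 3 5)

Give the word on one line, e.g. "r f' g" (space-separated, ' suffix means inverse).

  after f: (1 2 5)(4 6)
  after f: (1 5 2)
  after r': (1 2 5 6 3 4)
  after g: (1 6 4)(2 3 5)

f f r' g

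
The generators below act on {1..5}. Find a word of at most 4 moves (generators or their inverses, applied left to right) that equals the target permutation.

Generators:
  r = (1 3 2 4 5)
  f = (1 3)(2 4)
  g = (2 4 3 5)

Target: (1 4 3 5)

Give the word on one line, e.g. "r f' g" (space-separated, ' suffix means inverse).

f r g

  after f: (1 3)(2 4)
  after r: (1 2 5)
  after g: (1 4 3 5)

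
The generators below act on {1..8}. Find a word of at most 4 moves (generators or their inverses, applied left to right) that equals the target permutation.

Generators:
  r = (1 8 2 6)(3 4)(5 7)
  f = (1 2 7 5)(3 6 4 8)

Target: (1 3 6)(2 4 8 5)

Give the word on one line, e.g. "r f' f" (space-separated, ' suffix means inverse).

r' f'

  after r': (1 6 2 8)(3 4)(5 7)
  after f': (1 3 6)(2 4 8 5)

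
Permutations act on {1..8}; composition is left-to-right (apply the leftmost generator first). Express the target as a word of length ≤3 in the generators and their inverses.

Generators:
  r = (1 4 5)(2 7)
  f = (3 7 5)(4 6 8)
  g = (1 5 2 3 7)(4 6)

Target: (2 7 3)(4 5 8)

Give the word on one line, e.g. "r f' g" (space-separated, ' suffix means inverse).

  after r': (1 5 4)(2 7)
  after g': (2 3)(4 7 5 6)
  after f: (2 7 3)(4 5 8)

r' g' f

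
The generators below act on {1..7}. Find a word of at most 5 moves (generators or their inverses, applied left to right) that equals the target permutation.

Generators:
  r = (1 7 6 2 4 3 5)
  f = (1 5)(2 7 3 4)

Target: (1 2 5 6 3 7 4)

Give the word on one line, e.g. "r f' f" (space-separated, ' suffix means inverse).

  after r': (1 5 3 4 2 6 7)
  after r': (1 3 2 7 5 4 6)
  after r': (1 4 7 3 6 5 2)
  after r': (1 2 5 6 3 7 4)

r' r' r' r'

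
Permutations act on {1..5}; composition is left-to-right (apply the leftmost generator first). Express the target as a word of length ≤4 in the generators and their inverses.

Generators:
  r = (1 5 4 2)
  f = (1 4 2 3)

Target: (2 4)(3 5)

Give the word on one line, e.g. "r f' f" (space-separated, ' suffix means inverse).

  after f': (1 3 2 4)
  after f': (1 2)(3 4)
  after r': (1 4 3 5)
  after f': (2 4)(3 5)

f' f' r' f'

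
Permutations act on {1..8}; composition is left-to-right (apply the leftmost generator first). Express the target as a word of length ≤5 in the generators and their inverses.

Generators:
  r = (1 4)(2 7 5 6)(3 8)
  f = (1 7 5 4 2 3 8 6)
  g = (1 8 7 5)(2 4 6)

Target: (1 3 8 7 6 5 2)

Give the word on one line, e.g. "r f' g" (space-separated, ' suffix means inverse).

  after g': (1 5 7 8)(2 6 4)
  after r: (1 6)(3 8 4 7)
  after f': (1 8 5 7 2 4)
  after r': (1 3 8 7 6 5 2)

g' r f' r'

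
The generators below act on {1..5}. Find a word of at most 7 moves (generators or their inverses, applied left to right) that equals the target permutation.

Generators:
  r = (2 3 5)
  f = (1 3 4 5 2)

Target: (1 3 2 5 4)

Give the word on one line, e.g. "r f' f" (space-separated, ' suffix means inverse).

  after r: (2 3 5)
  after f': (1 2)(3 4)
  after r': (1 5 3 4 2)
  after f: (1 2 3 5 4)
  after r: (1 3 2 5 4)

r f' r' f r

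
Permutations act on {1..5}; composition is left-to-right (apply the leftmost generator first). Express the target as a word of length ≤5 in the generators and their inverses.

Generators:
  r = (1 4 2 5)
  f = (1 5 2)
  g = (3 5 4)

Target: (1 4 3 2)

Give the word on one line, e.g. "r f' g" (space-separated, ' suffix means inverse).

f' g r'

  after f': (1 2 5)
  after g: (1 2 4 3 5)
  after r': (1 4 3 2)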